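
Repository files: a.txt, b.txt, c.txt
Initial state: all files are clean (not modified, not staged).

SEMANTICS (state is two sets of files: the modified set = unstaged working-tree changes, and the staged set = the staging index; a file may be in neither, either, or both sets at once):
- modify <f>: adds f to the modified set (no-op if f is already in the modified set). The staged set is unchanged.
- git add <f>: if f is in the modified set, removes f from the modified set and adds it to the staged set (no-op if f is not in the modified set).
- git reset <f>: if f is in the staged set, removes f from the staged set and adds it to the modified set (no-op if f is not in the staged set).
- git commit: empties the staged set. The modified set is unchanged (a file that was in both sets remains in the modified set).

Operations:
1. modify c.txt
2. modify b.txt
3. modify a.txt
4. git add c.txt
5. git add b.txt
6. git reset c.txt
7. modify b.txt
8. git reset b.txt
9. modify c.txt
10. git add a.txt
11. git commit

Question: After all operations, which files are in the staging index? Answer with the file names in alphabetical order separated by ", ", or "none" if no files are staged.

Answer: none

Derivation:
After op 1 (modify c.txt): modified={c.txt} staged={none}
After op 2 (modify b.txt): modified={b.txt, c.txt} staged={none}
After op 3 (modify a.txt): modified={a.txt, b.txt, c.txt} staged={none}
After op 4 (git add c.txt): modified={a.txt, b.txt} staged={c.txt}
After op 5 (git add b.txt): modified={a.txt} staged={b.txt, c.txt}
After op 6 (git reset c.txt): modified={a.txt, c.txt} staged={b.txt}
After op 7 (modify b.txt): modified={a.txt, b.txt, c.txt} staged={b.txt}
After op 8 (git reset b.txt): modified={a.txt, b.txt, c.txt} staged={none}
After op 9 (modify c.txt): modified={a.txt, b.txt, c.txt} staged={none}
After op 10 (git add a.txt): modified={b.txt, c.txt} staged={a.txt}
After op 11 (git commit): modified={b.txt, c.txt} staged={none}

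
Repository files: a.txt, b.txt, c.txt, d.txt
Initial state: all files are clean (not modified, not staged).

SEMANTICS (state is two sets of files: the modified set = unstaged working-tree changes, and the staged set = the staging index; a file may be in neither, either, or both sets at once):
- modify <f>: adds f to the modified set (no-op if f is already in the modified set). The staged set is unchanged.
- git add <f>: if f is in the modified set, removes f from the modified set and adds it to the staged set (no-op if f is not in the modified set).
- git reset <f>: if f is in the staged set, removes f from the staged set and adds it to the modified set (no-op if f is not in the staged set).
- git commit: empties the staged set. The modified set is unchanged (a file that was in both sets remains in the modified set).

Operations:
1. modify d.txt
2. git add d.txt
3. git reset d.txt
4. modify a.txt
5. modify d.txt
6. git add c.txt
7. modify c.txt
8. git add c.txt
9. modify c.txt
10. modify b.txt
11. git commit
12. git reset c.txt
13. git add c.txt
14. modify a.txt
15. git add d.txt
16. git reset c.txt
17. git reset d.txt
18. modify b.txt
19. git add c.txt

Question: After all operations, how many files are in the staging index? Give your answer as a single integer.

After op 1 (modify d.txt): modified={d.txt} staged={none}
After op 2 (git add d.txt): modified={none} staged={d.txt}
After op 3 (git reset d.txt): modified={d.txt} staged={none}
After op 4 (modify a.txt): modified={a.txt, d.txt} staged={none}
After op 5 (modify d.txt): modified={a.txt, d.txt} staged={none}
After op 6 (git add c.txt): modified={a.txt, d.txt} staged={none}
After op 7 (modify c.txt): modified={a.txt, c.txt, d.txt} staged={none}
After op 8 (git add c.txt): modified={a.txt, d.txt} staged={c.txt}
After op 9 (modify c.txt): modified={a.txt, c.txt, d.txt} staged={c.txt}
After op 10 (modify b.txt): modified={a.txt, b.txt, c.txt, d.txt} staged={c.txt}
After op 11 (git commit): modified={a.txt, b.txt, c.txt, d.txt} staged={none}
After op 12 (git reset c.txt): modified={a.txt, b.txt, c.txt, d.txt} staged={none}
After op 13 (git add c.txt): modified={a.txt, b.txt, d.txt} staged={c.txt}
After op 14 (modify a.txt): modified={a.txt, b.txt, d.txt} staged={c.txt}
After op 15 (git add d.txt): modified={a.txt, b.txt} staged={c.txt, d.txt}
After op 16 (git reset c.txt): modified={a.txt, b.txt, c.txt} staged={d.txt}
After op 17 (git reset d.txt): modified={a.txt, b.txt, c.txt, d.txt} staged={none}
After op 18 (modify b.txt): modified={a.txt, b.txt, c.txt, d.txt} staged={none}
After op 19 (git add c.txt): modified={a.txt, b.txt, d.txt} staged={c.txt}
Final staged set: {c.txt} -> count=1

Answer: 1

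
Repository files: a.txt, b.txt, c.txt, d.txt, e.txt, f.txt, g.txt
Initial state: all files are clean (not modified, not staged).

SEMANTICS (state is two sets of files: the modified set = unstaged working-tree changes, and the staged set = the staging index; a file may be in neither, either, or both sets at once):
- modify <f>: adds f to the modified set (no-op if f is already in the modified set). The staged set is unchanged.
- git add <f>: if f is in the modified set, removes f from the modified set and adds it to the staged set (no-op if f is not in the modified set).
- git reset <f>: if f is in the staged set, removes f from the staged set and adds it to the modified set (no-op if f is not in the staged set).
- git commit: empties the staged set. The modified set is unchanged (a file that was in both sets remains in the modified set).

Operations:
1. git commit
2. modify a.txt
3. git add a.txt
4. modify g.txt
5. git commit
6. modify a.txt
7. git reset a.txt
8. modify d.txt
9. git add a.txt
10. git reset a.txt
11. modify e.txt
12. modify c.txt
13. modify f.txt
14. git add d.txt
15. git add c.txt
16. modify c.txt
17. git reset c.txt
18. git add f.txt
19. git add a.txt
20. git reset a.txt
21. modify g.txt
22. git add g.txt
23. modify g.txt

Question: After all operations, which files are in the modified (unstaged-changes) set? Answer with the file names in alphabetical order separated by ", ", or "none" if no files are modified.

Answer: a.txt, c.txt, e.txt, g.txt

Derivation:
After op 1 (git commit): modified={none} staged={none}
After op 2 (modify a.txt): modified={a.txt} staged={none}
After op 3 (git add a.txt): modified={none} staged={a.txt}
After op 4 (modify g.txt): modified={g.txt} staged={a.txt}
After op 5 (git commit): modified={g.txt} staged={none}
After op 6 (modify a.txt): modified={a.txt, g.txt} staged={none}
After op 7 (git reset a.txt): modified={a.txt, g.txt} staged={none}
After op 8 (modify d.txt): modified={a.txt, d.txt, g.txt} staged={none}
After op 9 (git add a.txt): modified={d.txt, g.txt} staged={a.txt}
After op 10 (git reset a.txt): modified={a.txt, d.txt, g.txt} staged={none}
After op 11 (modify e.txt): modified={a.txt, d.txt, e.txt, g.txt} staged={none}
After op 12 (modify c.txt): modified={a.txt, c.txt, d.txt, e.txt, g.txt} staged={none}
After op 13 (modify f.txt): modified={a.txt, c.txt, d.txt, e.txt, f.txt, g.txt} staged={none}
After op 14 (git add d.txt): modified={a.txt, c.txt, e.txt, f.txt, g.txt} staged={d.txt}
After op 15 (git add c.txt): modified={a.txt, e.txt, f.txt, g.txt} staged={c.txt, d.txt}
After op 16 (modify c.txt): modified={a.txt, c.txt, e.txt, f.txt, g.txt} staged={c.txt, d.txt}
After op 17 (git reset c.txt): modified={a.txt, c.txt, e.txt, f.txt, g.txt} staged={d.txt}
After op 18 (git add f.txt): modified={a.txt, c.txt, e.txt, g.txt} staged={d.txt, f.txt}
After op 19 (git add a.txt): modified={c.txt, e.txt, g.txt} staged={a.txt, d.txt, f.txt}
After op 20 (git reset a.txt): modified={a.txt, c.txt, e.txt, g.txt} staged={d.txt, f.txt}
After op 21 (modify g.txt): modified={a.txt, c.txt, e.txt, g.txt} staged={d.txt, f.txt}
After op 22 (git add g.txt): modified={a.txt, c.txt, e.txt} staged={d.txt, f.txt, g.txt}
After op 23 (modify g.txt): modified={a.txt, c.txt, e.txt, g.txt} staged={d.txt, f.txt, g.txt}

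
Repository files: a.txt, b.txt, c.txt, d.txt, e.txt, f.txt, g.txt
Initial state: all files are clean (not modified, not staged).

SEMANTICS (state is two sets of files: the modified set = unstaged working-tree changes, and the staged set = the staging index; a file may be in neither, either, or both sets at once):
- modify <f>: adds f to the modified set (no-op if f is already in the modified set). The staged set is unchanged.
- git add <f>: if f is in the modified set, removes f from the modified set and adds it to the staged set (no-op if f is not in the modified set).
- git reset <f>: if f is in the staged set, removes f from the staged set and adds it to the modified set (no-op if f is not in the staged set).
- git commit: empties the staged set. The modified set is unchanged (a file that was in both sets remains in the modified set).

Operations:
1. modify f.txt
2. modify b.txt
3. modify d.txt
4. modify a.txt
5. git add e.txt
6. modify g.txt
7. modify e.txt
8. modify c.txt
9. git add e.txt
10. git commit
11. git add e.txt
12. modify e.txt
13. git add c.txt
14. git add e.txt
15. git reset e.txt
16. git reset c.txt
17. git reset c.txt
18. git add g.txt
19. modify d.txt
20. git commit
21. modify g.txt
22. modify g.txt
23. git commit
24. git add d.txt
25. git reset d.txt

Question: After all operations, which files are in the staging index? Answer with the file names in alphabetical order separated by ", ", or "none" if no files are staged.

After op 1 (modify f.txt): modified={f.txt} staged={none}
After op 2 (modify b.txt): modified={b.txt, f.txt} staged={none}
After op 3 (modify d.txt): modified={b.txt, d.txt, f.txt} staged={none}
After op 4 (modify a.txt): modified={a.txt, b.txt, d.txt, f.txt} staged={none}
After op 5 (git add e.txt): modified={a.txt, b.txt, d.txt, f.txt} staged={none}
After op 6 (modify g.txt): modified={a.txt, b.txt, d.txt, f.txt, g.txt} staged={none}
After op 7 (modify e.txt): modified={a.txt, b.txt, d.txt, e.txt, f.txt, g.txt} staged={none}
After op 8 (modify c.txt): modified={a.txt, b.txt, c.txt, d.txt, e.txt, f.txt, g.txt} staged={none}
After op 9 (git add e.txt): modified={a.txt, b.txt, c.txt, d.txt, f.txt, g.txt} staged={e.txt}
After op 10 (git commit): modified={a.txt, b.txt, c.txt, d.txt, f.txt, g.txt} staged={none}
After op 11 (git add e.txt): modified={a.txt, b.txt, c.txt, d.txt, f.txt, g.txt} staged={none}
After op 12 (modify e.txt): modified={a.txt, b.txt, c.txt, d.txt, e.txt, f.txt, g.txt} staged={none}
After op 13 (git add c.txt): modified={a.txt, b.txt, d.txt, e.txt, f.txt, g.txt} staged={c.txt}
After op 14 (git add e.txt): modified={a.txt, b.txt, d.txt, f.txt, g.txt} staged={c.txt, e.txt}
After op 15 (git reset e.txt): modified={a.txt, b.txt, d.txt, e.txt, f.txt, g.txt} staged={c.txt}
After op 16 (git reset c.txt): modified={a.txt, b.txt, c.txt, d.txt, e.txt, f.txt, g.txt} staged={none}
After op 17 (git reset c.txt): modified={a.txt, b.txt, c.txt, d.txt, e.txt, f.txt, g.txt} staged={none}
After op 18 (git add g.txt): modified={a.txt, b.txt, c.txt, d.txt, e.txt, f.txt} staged={g.txt}
After op 19 (modify d.txt): modified={a.txt, b.txt, c.txt, d.txt, e.txt, f.txt} staged={g.txt}
After op 20 (git commit): modified={a.txt, b.txt, c.txt, d.txt, e.txt, f.txt} staged={none}
After op 21 (modify g.txt): modified={a.txt, b.txt, c.txt, d.txt, e.txt, f.txt, g.txt} staged={none}
After op 22 (modify g.txt): modified={a.txt, b.txt, c.txt, d.txt, e.txt, f.txt, g.txt} staged={none}
After op 23 (git commit): modified={a.txt, b.txt, c.txt, d.txt, e.txt, f.txt, g.txt} staged={none}
After op 24 (git add d.txt): modified={a.txt, b.txt, c.txt, e.txt, f.txt, g.txt} staged={d.txt}
After op 25 (git reset d.txt): modified={a.txt, b.txt, c.txt, d.txt, e.txt, f.txt, g.txt} staged={none}

Answer: none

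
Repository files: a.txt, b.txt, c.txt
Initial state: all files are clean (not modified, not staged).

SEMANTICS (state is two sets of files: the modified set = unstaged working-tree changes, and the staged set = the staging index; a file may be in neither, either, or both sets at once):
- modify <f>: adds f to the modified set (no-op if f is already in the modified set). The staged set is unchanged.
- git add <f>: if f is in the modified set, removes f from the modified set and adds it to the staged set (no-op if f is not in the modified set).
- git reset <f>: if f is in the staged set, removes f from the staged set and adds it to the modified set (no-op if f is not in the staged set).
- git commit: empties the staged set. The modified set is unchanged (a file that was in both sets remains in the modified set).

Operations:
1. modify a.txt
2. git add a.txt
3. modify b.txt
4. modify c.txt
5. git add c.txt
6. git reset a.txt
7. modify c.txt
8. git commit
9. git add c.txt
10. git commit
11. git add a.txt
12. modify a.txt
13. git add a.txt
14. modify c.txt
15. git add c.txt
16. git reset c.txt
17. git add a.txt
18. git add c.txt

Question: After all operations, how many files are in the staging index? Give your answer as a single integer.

Answer: 2

Derivation:
After op 1 (modify a.txt): modified={a.txt} staged={none}
After op 2 (git add a.txt): modified={none} staged={a.txt}
After op 3 (modify b.txt): modified={b.txt} staged={a.txt}
After op 4 (modify c.txt): modified={b.txt, c.txt} staged={a.txt}
After op 5 (git add c.txt): modified={b.txt} staged={a.txt, c.txt}
After op 6 (git reset a.txt): modified={a.txt, b.txt} staged={c.txt}
After op 7 (modify c.txt): modified={a.txt, b.txt, c.txt} staged={c.txt}
After op 8 (git commit): modified={a.txt, b.txt, c.txt} staged={none}
After op 9 (git add c.txt): modified={a.txt, b.txt} staged={c.txt}
After op 10 (git commit): modified={a.txt, b.txt} staged={none}
After op 11 (git add a.txt): modified={b.txt} staged={a.txt}
After op 12 (modify a.txt): modified={a.txt, b.txt} staged={a.txt}
After op 13 (git add a.txt): modified={b.txt} staged={a.txt}
After op 14 (modify c.txt): modified={b.txt, c.txt} staged={a.txt}
After op 15 (git add c.txt): modified={b.txt} staged={a.txt, c.txt}
After op 16 (git reset c.txt): modified={b.txt, c.txt} staged={a.txt}
After op 17 (git add a.txt): modified={b.txt, c.txt} staged={a.txt}
After op 18 (git add c.txt): modified={b.txt} staged={a.txt, c.txt}
Final staged set: {a.txt, c.txt} -> count=2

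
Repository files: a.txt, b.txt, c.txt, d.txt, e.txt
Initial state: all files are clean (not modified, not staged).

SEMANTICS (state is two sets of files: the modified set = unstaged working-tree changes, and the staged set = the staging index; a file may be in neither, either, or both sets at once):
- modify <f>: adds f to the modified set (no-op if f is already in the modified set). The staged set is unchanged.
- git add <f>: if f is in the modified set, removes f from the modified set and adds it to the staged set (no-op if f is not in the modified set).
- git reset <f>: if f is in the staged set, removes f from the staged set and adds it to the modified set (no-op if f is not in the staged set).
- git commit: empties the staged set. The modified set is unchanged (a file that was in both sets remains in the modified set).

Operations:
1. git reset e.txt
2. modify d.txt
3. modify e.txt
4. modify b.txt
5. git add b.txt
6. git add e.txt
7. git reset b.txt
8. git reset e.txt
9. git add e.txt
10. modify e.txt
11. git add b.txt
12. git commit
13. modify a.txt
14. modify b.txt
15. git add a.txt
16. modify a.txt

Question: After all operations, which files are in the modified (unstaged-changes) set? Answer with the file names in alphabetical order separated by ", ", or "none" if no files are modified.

Answer: a.txt, b.txt, d.txt, e.txt

Derivation:
After op 1 (git reset e.txt): modified={none} staged={none}
After op 2 (modify d.txt): modified={d.txt} staged={none}
After op 3 (modify e.txt): modified={d.txt, e.txt} staged={none}
After op 4 (modify b.txt): modified={b.txt, d.txt, e.txt} staged={none}
After op 5 (git add b.txt): modified={d.txt, e.txt} staged={b.txt}
After op 6 (git add e.txt): modified={d.txt} staged={b.txt, e.txt}
After op 7 (git reset b.txt): modified={b.txt, d.txt} staged={e.txt}
After op 8 (git reset e.txt): modified={b.txt, d.txt, e.txt} staged={none}
After op 9 (git add e.txt): modified={b.txt, d.txt} staged={e.txt}
After op 10 (modify e.txt): modified={b.txt, d.txt, e.txt} staged={e.txt}
After op 11 (git add b.txt): modified={d.txt, e.txt} staged={b.txt, e.txt}
After op 12 (git commit): modified={d.txt, e.txt} staged={none}
After op 13 (modify a.txt): modified={a.txt, d.txt, e.txt} staged={none}
After op 14 (modify b.txt): modified={a.txt, b.txt, d.txt, e.txt} staged={none}
After op 15 (git add a.txt): modified={b.txt, d.txt, e.txt} staged={a.txt}
After op 16 (modify a.txt): modified={a.txt, b.txt, d.txt, e.txt} staged={a.txt}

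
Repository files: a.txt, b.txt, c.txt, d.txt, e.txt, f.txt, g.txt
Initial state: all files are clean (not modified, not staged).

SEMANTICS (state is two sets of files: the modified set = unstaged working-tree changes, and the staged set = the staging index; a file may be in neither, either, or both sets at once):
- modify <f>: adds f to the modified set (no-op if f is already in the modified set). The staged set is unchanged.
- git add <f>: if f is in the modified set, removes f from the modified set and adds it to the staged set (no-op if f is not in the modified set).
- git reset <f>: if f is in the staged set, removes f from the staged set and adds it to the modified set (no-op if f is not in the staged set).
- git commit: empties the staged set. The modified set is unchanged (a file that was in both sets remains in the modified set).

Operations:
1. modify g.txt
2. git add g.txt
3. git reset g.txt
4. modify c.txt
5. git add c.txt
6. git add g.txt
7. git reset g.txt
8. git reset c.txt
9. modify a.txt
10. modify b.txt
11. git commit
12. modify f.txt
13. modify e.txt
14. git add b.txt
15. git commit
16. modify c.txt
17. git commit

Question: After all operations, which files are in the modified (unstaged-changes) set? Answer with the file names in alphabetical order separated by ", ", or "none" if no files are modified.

After op 1 (modify g.txt): modified={g.txt} staged={none}
After op 2 (git add g.txt): modified={none} staged={g.txt}
After op 3 (git reset g.txt): modified={g.txt} staged={none}
After op 4 (modify c.txt): modified={c.txt, g.txt} staged={none}
After op 5 (git add c.txt): modified={g.txt} staged={c.txt}
After op 6 (git add g.txt): modified={none} staged={c.txt, g.txt}
After op 7 (git reset g.txt): modified={g.txt} staged={c.txt}
After op 8 (git reset c.txt): modified={c.txt, g.txt} staged={none}
After op 9 (modify a.txt): modified={a.txt, c.txt, g.txt} staged={none}
After op 10 (modify b.txt): modified={a.txt, b.txt, c.txt, g.txt} staged={none}
After op 11 (git commit): modified={a.txt, b.txt, c.txt, g.txt} staged={none}
After op 12 (modify f.txt): modified={a.txt, b.txt, c.txt, f.txt, g.txt} staged={none}
After op 13 (modify e.txt): modified={a.txt, b.txt, c.txt, e.txt, f.txt, g.txt} staged={none}
After op 14 (git add b.txt): modified={a.txt, c.txt, e.txt, f.txt, g.txt} staged={b.txt}
After op 15 (git commit): modified={a.txt, c.txt, e.txt, f.txt, g.txt} staged={none}
After op 16 (modify c.txt): modified={a.txt, c.txt, e.txt, f.txt, g.txt} staged={none}
After op 17 (git commit): modified={a.txt, c.txt, e.txt, f.txt, g.txt} staged={none}

Answer: a.txt, c.txt, e.txt, f.txt, g.txt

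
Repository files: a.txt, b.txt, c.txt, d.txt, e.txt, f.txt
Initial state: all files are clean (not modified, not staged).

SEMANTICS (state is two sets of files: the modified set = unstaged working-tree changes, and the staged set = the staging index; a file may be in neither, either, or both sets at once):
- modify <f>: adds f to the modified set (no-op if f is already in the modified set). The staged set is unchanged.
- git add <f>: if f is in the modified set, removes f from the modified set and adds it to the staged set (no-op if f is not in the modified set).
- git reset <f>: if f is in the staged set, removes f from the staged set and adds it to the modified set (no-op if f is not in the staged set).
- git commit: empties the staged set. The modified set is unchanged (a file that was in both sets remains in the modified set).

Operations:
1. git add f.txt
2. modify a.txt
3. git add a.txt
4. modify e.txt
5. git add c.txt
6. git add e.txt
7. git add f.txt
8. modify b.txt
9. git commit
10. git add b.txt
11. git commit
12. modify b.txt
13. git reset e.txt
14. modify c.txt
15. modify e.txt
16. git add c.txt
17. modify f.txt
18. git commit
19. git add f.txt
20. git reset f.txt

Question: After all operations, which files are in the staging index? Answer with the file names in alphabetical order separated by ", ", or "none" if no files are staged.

After op 1 (git add f.txt): modified={none} staged={none}
After op 2 (modify a.txt): modified={a.txt} staged={none}
After op 3 (git add a.txt): modified={none} staged={a.txt}
After op 4 (modify e.txt): modified={e.txt} staged={a.txt}
After op 5 (git add c.txt): modified={e.txt} staged={a.txt}
After op 6 (git add e.txt): modified={none} staged={a.txt, e.txt}
After op 7 (git add f.txt): modified={none} staged={a.txt, e.txt}
After op 8 (modify b.txt): modified={b.txt} staged={a.txt, e.txt}
After op 9 (git commit): modified={b.txt} staged={none}
After op 10 (git add b.txt): modified={none} staged={b.txt}
After op 11 (git commit): modified={none} staged={none}
After op 12 (modify b.txt): modified={b.txt} staged={none}
After op 13 (git reset e.txt): modified={b.txt} staged={none}
After op 14 (modify c.txt): modified={b.txt, c.txt} staged={none}
After op 15 (modify e.txt): modified={b.txt, c.txt, e.txt} staged={none}
After op 16 (git add c.txt): modified={b.txt, e.txt} staged={c.txt}
After op 17 (modify f.txt): modified={b.txt, e.txt, f.txt} staged={c.txt}
After op 18 (git commit): modified={b.txt, e.txt, f.txt} staged={none}
After op 19 (git add f.txt): modified={b.txt, e.txt} staged={f.txt}
After op 20 (git reset f.txt): modified={b.txt, e.txt, f.txt} staged={none}

Answer: none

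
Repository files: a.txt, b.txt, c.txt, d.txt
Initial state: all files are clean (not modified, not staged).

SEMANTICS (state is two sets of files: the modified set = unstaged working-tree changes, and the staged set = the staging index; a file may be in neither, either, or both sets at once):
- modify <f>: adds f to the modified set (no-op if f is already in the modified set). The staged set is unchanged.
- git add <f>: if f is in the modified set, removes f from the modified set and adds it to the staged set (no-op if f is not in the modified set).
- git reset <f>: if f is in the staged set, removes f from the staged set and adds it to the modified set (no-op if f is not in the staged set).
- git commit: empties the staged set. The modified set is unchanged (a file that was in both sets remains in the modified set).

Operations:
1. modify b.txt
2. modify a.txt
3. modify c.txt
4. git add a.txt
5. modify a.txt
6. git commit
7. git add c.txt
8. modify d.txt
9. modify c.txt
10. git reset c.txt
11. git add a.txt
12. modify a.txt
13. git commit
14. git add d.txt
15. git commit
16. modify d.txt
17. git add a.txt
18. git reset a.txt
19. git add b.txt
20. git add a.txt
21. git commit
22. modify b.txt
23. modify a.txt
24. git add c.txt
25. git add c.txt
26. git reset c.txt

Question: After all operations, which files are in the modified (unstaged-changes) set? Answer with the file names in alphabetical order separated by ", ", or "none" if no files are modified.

Answer: a.txt, b.txt, c.txt, d.txt

Derivation:
After op 1 (modify b.txt): modified={b.txt} staged={none}
After op 2 (modify a.txt): modified={a.txt, b.txt} staged={none}
After op 3 (modify c.txt): modified={a.txt, b.txt, c.txt} staged={none}
After op 4 (git add a.txt): modified={b.txt, c.txt} staged={a.txt}
After op 5 (modify a.txt): modified={a.txt, b.txt, c.txt} staged={a.txt}
After op 6 (git commit): modified={a.txt, b.txt, c.txt} staged={none}
After op 7 (git add c.txt): modified={a.txt, b.txt} staged={c.txt}
After op 8 (modify d.txt): modified={a.txt, b.txt, d.txt} staged={c.txt}
After op 9 (modify c.txt): modified={a.txt, b.txt, c.txt, d.txt} staged={c.txt}
After op 10 (git reset c.txt): modified={a.txt, b.txt, c.txt, d.txt} staged={none}
After op 11 (git add a.txt): modified={b.txt, c.txt, d.txt} staged={a.txt}
After op 12 (modify a.txt): modified={a.txt, b.txt, c.txt, d.txt} staged={a.txt}
After op 13 (git commit): modified={a.txt, b.txt, c.txt, d.txt} staged={none}
After op 14 (git add d.txt): modified={a.txt, b.txt, c.txt} staged={d.txt}
After op 15 (git commit): modified={a.txt, b.txt, c.txt} staged={none}
After op 16 (modify d.txt): modified={a.txt, b.txt, c.txt, d.txt} staged={none}
After op 17 (git add a.txt): modified={b.txt, c.txt, d.txt} staged={a.txt}
After op 18 (git reset a.txt): modified={a.txt, b.txt, c.txt, d.txt} staged={none}
After op 19 (git add b.txt): modified={a.txt, c.txt, d.txt} staged={b.txt}
After op 20 (git add a.txt): modified={c.txt, d.txt} staged={a.txt, b.txt}
After op 21 (git commit): modified={c.txt, d.txt} staged={none}
After op 22 (modify b.txt): modified={b.txt, c.txt, d.txt} staged={none}
After op 23 (modify a.txt): modified={a.txt, b.txt, c.txt, d.txt} staged={none}
After op 24 (git add c.txt): modified={a.txt, b.txt, d.txt} staged={c.txt}
After op 25 (git add c.txt): modified={a.txt, b.txt, d.txt} staged={c.txt}
After op 26 (git reset c.txt): modified={a.txt, b.txt, c.txt, d.txt} staged={none}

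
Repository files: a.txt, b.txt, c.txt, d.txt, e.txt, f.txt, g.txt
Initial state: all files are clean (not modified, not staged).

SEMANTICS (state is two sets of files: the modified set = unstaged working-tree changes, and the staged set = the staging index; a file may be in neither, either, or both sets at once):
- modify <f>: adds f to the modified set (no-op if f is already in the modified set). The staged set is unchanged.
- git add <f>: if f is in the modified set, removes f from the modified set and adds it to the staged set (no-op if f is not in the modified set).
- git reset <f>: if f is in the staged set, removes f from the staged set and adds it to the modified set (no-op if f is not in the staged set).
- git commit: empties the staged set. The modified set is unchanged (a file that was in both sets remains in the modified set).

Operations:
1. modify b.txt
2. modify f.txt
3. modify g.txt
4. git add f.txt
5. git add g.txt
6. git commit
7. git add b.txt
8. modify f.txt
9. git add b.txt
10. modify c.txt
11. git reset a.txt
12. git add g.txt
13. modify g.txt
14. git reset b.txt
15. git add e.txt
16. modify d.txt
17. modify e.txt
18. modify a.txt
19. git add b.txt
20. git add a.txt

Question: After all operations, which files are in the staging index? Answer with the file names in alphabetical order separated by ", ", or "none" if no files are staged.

After op 1 (modify b.txt): modified={b.txt} staged={none}
After op 2 (modify f.txt): modified={b.txt, f.txt} staged={none}
After op 3 (modify g.txt): modified={b.txt, f.txt, g.txt} staged={none}
After op 4 (git add f.txt): modified={b.txt, g.txt} staged={f.txt}
After op 5 (git add g.txt): modified={b.txt} staged={f.txt, g.txt}
After op 6 (git commit): modified={b.txt} staged={none}
After op 7 (git add b.txt): modified={none} staged={b.txt}
After op 8 (modify f.txt): modified={f.txt} staged={b.txt}
After op 9 (git add b.txt): modified={f.txt} staged={b.txt}
After op 10 (modify c.txt): modified={c.txt, f.txt} staged={b.txt}
After op 11 (git reset a.txt): modified={c.txt, f.txt} staged={b.txt}
After op 12 (git add g.txt): modified={c.txt, f.txt} staged={b.txt}
After op 13 (modify g.txt): modified={c.txt, f.txt, g.txt} staged={b.txt}
After op 14 (git reset b.txt): modified={b.txt, c.txt, f.txt, g.txt} staged={none}
After op 15 (git add e.txt): modified={b.txt, c.txt, f.txt, g.txt} staged={none}
After op 16 (modify d.txt): modified={b.txt, c.txt, d.txt, f.txt, g.txt} staged={none}
After op 17 (modify e.txt): modified={b.txt, c.txt, d.txt, e.txt, f.txt, g.txt} staged={none}
After op 18 (modify a.txt): modified={a.txt, b.txt, c.txt, d.txt, e.txt, f.txt, g.txt} staged={none}
After op 19 (git add b.txt): modified={a.txt, c.txt, d.txt, e.txt, f.txt, g.txt} staged={b.txt}
After op 20 (git add a.txt): modified={c.txt, d.txt, e.txt, f.txt, g.txt} staged={a.txt, b.txt}

Answer: a.txt, b.txt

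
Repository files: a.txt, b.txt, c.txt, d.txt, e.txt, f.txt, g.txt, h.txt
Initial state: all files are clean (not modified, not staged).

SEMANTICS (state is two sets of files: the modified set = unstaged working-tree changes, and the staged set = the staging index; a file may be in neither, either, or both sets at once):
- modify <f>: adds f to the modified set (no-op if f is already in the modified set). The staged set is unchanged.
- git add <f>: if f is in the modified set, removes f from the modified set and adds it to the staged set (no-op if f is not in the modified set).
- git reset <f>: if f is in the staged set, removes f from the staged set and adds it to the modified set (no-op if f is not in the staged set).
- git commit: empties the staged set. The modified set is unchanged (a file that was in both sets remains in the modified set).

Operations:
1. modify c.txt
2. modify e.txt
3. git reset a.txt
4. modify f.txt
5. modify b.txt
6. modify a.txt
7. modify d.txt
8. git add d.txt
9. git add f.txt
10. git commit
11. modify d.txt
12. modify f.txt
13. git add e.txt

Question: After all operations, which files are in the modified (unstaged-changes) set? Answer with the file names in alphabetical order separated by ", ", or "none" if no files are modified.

Answer: a.txt, b.txt, c.txt, d.txt, f.txt

Derivation:
After op 1 (modify c.txt): modified={c.txt} staged={none}
After op 2 (modify e.txt): modified={c.txt, e.txt} staged={none}
After op 3 (git reset a.txt): modified={c.txt, e.txt} staged={none}
After op 4 (modify f.txt): modified={c.txt, e.txt, f.txt} staged={none}
After op 5 (modify b.txt): modified={b.txt, c.txt, e.txt, f.txt} staged={none}
After op 6 (modify a.txt): modified={a.txt, b.txt, c.txt, e.txt, f.txt} staged={none}
After op 7 (modify d.txt): modified={a.txt, b.txt, c.txt, d.txt, e.txt, f.txt} staged={none}
After op 8 (git add d.txt): modified={a.txt, b.txt, c.txt, e.txt, f.txt} staged={d.txt}
After op 9 (git add f.txt): modified={a.txt, b.txt, c.txt, e.txt} staged={d.txt, f.txt}
After op 10 (git commit): modified={a.txt, b.txt, c.txt, e.txt} staged={none}
After op 11 (modify d.txt): modified={a.txt, b.txt, c.txt, d.txt, e.txt} staged={none}
After op 12 (modify f.txt): modified={a.txt, b.txt, c.txt, d.txt, e.txt, f.txt} staged={none}
After op 13 (git add e.txt): modified={a.txt, b.txt, c.txt, d.txt, f.txt} staged={e.txt}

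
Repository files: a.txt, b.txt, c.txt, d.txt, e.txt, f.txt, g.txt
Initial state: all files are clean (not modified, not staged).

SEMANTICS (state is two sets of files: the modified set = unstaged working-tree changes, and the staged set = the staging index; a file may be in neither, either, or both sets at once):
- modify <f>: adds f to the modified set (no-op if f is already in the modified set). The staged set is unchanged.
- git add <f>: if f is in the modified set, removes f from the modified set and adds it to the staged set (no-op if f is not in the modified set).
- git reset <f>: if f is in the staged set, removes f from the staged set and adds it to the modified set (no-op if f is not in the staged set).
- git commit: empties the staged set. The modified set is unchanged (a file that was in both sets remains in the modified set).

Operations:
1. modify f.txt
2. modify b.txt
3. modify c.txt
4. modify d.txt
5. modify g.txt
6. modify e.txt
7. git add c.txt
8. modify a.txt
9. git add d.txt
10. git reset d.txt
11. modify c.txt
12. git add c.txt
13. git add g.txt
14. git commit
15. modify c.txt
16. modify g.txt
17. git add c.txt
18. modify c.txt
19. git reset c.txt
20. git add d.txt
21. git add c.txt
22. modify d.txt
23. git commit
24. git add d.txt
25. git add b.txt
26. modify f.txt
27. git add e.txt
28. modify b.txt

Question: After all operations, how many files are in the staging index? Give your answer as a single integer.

After op 1 (modify f.txt): modified={f.txt} staged={none}
After op 2 (modify b.txt): modified={b.txt, f.txt} staged={none}
After op 3 (modify c.txt): modified={b.txt, c.txt, f.txt} staged={none}
After op 4 (modify d.txt): modified={b.txt, c.txt, d.txt, f.txt} staged={none}
After op 5 (modify g.txt): modified={b.txt, c.txt, d.txt, f.txt, g.txt} staged={none}
After op 6 (modify e.txt): modified={b.txt, c.txt, d.txt, e.txt, f.txt, g.txt} staged={none}
After op 7 (git add c.txt): modified={b.txt, d.txt, e.txt, f.txt, g.txt} staged={c.txt}
After op 8 (modify a.txt): modified={a.txt, b.txt, d.txt, e.txt, f.txt, g.txt} staged={c.txt}
After op 9 (git add d.txt): modified={a.txt, b.txt, e.txt, f.txt, g.txt} staged={c.txt, d.txt}
After op 10 (git reset d.txt): modified={a.txt, b.txt, d.txt, e.txt, f.txt, g.txt} staged={c.txt}
After op 11 (modify c.txt): modified={a.txt, b.txt, c.txt, d.txt, e.txt, f.txt, g.txt} staged={c.txt}
After op 12 (git add c.txt): modified={a.txt, b.txt, d.txt, e.txt, f.txt, g.txt} staged={c.txt}
After op 13 (git add g.txt): modified={a.txt, b.txt, d.txt, e.txt, f.txt} staged={c.txt, g.txt}
After op 14 (git commit): modified={a.txt, b.txt, d.txt, e.txt, f.txt} staged={none}
After op 15 (modify c.txt): modified={a.txt, b.txt, c.txt, d.txt, e.txt, f.txt} staged={none}
After op 16 (modify g.txt): modified={a.txt, b.txt, c.txt, d.txt, e.txt, f.txt, g.txt} staged={none}
After op 17 (git add c.txt): modified={a.txt, b.txt, d.txt, e.txt, f.txt, g.txt} staged={c.txt}
After op 18 (modify c.txt): modified={a.txt, b.txt, c.txt, d.txt, e.txt, f.txt, g.txt} staged={c.txt}
After op 19 (git reset c.txt): modified={a.txt, b.txt, c.txt, d.txt, e.txt, f.txt, g.txt} staged={none}
After op 20 (git add d.txt): modified={a.txt, b.txt, c.txt, e.txt, f.txt, g.txt} staged={d.txt}
After op 21 (git add c.txt): modified={a.txt, b.txt, e.txt, f.txt, g.txt} staged={c.txt, d.txt}
After op 22 (modify d.txt): modified={a.txt, b.txt, d.txt, e.txt, f.txt, g.txt} staged={c.txt, d.txt}
After op 23 (git commit): modified={a.txt, b.txt, d.txt, e.txt, f.txt, g.txt} staged={none}
After op 24 (git add d.txt): modified={a.txt, b.txt, e.txt, f.txt, g.txt} staged={d.txt}
After op 25 (git add b.txt): modified={a.txt, e.txt, f.txt, g.txt} staged={b.txt, d.txt}
After op 26 (modify f.txt): modified={a.txt, e.txt, f.txt, g.txt} staged={b.txt, d.txt}
After op 27 (git add e.txt): modified={a.txt, f.txt, g.txt} staged={b.txt, d.txt, e.txt}
After op 28 (modify b.txt): modified={a.txt, b.txt, f.txt, g.txt} staged={b.txt, d.txt, e.txt}
Final staged set: {b.txt, d.txt, e.txt} -> count=3

Answer: 3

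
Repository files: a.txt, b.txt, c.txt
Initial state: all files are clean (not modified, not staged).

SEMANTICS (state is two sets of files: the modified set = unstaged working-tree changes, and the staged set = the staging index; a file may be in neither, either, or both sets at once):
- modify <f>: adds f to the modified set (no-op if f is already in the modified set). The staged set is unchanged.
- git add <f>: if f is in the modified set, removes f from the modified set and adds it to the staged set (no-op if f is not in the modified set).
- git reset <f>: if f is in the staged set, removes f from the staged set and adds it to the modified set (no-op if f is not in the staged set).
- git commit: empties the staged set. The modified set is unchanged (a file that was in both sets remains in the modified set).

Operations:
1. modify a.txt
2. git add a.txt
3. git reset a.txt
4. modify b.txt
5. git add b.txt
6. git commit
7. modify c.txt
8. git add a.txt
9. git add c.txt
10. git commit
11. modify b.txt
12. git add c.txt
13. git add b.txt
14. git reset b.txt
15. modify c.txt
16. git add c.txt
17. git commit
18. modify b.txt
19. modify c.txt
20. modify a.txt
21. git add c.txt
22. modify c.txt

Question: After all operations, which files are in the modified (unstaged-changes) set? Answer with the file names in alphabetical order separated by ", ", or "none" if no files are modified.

Answer: a.txt, b.txt, c.txt

Derivation:
After op 1 (modify a.txt): modified={a.txt} staged={none}
After op 2 (git add a.txt): modified={none} staged={a.txt}
After op 3 (git reset a.txt): modified={a.txt} staged={none}
After op 4 (modify b.txt): modified={a.txt, b.txt} staged={none}
After op 5 (git add b.txt): modified={a.txt} staged={b.txt}
After op 6 (git commit): modified={a.txt} staged={none}
After op 7 (modify c.txt): modified={a.txt, c.txt} staged={none}
After op 8 (git add a.txt): modified={c.txt} staged={a.txt}
After op 9 (git add c.txt): modified={none} staged={a.txt, c.txt}
After op 10 (git commit): modified={none} staged={none}
After op 11 (modify b.txt): modified={b.txt} staged={none}
After op 12 (git add c.txt): modified={b.txt} staged={none}
After op 13 (git add b.txt): modified={none} staged={b.txt}
After op 14 (git reset b.txt): modified={b.txt} staged={none}
After op 15 (modify c.txt): modified={b.txt, c.txt} staged={none}
After op 16 (git add c.txt): modified={b.txt} staged={c.txt}
After op 17 (git commit): modified={b.txt} staged={none}
After op 18 (modify b.txt): modified={b.txt} staged={none}
After op 19 (modify c.txt): modified={b.txt, c.txt} staged={none}
After op 20 (modify a.txt): modified={a.txt, b.txt, c.txt} staged={none}
After op 21 (git add c.txt): modified={a.txt, b.txt} staged={c.txt}
After op 22 (modify c.txt): modified={a.txt, b.txt, c.txt} staged={c.txt}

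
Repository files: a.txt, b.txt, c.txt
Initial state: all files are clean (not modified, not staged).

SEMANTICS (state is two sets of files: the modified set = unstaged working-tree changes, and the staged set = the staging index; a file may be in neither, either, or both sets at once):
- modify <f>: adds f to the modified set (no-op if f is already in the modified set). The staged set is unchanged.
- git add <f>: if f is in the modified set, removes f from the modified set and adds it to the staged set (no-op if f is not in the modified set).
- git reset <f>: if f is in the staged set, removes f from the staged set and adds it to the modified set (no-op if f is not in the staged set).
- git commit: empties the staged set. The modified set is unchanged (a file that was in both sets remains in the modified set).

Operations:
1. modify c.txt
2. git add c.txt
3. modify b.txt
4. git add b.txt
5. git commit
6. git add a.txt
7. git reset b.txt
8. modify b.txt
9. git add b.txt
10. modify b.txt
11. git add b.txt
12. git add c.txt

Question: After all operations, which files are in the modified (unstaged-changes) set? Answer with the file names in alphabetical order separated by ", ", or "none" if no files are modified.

Answer: none

Derivation:
After op 1 (modify c.txt): modified={c.txt} staged={none}
After op 2 (git add c.txt): modified={none} staged={c.txt}
After op 3 (modify b.txt): modified={b.txt} staged={c.txt}
After op 4 (git add b.txt): modified={none} staged={b.txt, c.txt}
After op 5 (git commit): modified={none} staged={none}
After op 6 (git add a.txt): modified={none} staged={none}
After op 7 (git reset b.txt): modified={none} staged={none}
After op 8 (modify b.txt): modified={b.txt} staged={none}
After op 9 (git add b.txt): modified={none} staged={b.txt}
After op 10 (modify b.txt): modified={b.txt} staged={b.txt}
After op 11 (git add b.txt): modified={none} staged={b.txt}
After op 12 (git add c.txt): modified={none} staged={b.txt}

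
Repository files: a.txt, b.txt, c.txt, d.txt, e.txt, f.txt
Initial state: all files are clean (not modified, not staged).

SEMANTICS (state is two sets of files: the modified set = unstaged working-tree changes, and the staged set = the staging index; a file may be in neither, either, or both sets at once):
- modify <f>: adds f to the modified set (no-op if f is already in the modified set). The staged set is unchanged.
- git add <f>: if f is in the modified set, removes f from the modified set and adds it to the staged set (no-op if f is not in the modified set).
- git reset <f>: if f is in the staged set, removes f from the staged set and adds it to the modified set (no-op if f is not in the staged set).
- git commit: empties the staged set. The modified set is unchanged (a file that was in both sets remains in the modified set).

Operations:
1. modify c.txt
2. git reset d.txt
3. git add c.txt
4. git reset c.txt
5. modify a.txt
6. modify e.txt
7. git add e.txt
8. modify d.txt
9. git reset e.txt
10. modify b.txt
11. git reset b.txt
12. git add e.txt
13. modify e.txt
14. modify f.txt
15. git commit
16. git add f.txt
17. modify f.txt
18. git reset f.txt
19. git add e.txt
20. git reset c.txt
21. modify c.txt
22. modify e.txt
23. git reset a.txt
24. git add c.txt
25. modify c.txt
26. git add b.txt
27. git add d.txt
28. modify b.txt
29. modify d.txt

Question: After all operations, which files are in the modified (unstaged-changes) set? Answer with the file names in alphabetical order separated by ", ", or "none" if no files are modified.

Answer: a.txt, b.txt, c.txt, d.txt, e.txt, f.txt

Derivation:
After op 1 (modify c.txt): modified={c.txt} staged={none}
After op 2 (git reset d.txt): modified={c.txt} staged={none}
After op 3 (git add c.txt): modified={none} staged={c.txt}
After op 4 (git reset c.txt): modified={c.txt} staged={none}
After op 5 (modify a.txt): modified={a.txt, c.txt} staged={none}
After op 6 (modify e.txt): modified={a.txt, c.txt, e.txt} staged={none}
After op 7 (git add e.txt): modified={a.txt, c.txt} staged={e.txt}
After op 8 (modify d.txt): modified={a.txt, c.txt, d.txt} staged={e.txt}
After op 9 (git reset e.txt): modified={a.txt, c.txt, d.txt, e.txt} staged={none}
After op 10 (modify b.txt): modified={a.txt, b.txt, c.txt, d.txt, e.txt} staged={none}
After op 11 (git reset b.txt): modified={a.txt, b.txt, c.txt, d.txt, e.txt} staged={none}
After op 12 (git add e.txt): modified={a.txt, b.txt, c.txt, d.txt} staged={e.txt}
After op 13 (modify e.txt): modified={a.txt, b.txt, c.txt, d.txt, e.txt} staged={e.txt}
After op 14 (modify f.txt): modified={a.txt, b.txt, c.txt, d.txt, e.txt, f.txt} staged={e.txt}
After op 15 (git commit): modified={a.txt, b.txt, c.txt, d.txt, e.txt, f.txt} staged={none}
After op 16 (git add f.txt): modified={a.txt, b.txt, c.txt, d.txt, e.txt} staged={f.txt}
After op 17 (modify f.txt): modified={a.txt, b.txt, c.txt, d.txt, e.txt, f.txt} staged={f.txt}
After op 18 (git reset f.txt): modified={a.txt, b.txt, c.txt, d.txt, e.txt, f.txt} staged={none}
After op 19 (git add e.txt): modified={a.txt, b.txt, c.txt, d.txt, f.txt} staged={e.txt}
After op 20 (git reset c.txt): modified={a.txt, b.txt, c.txt, d.txt, f.txt} staged={e.txt}
After op 21 (modify c.txt): modified={a.txt, b.txt, c.txt, d.txt, f.txt} staged={e.txt}
After op 22 (modify e.txt): modified={a.txt, b.txt, c.txt, d.txt, e.txt, f.txt} staged={e.txt}
After op 23 (git reset a.txt): modified={a.txt, b.txt, c.txt, d.txt, e.txt, f.txt} staged={e.txt}
After op 24 (git add c.txt): modified={a.txt, b.txt, d.txt, e.txt, f.txt} staged={c.txt, e.txt}
After op 25 (modify c.txt): modified={a.txt, b.txt, c.txt, d.txt, e.txt, f.txt} staged={c.txt, e.txt}
After op 26 (git add b.txt): modified={a.txt, c.txt, d.txt, e.txt, f.txt} staged={b.txt, c.txt, e.txt}
After op 27 (git add d.txt): modified={a.txt, c.txt, e.txt, f.txt} staged={b.txt, c.txt, d.txt, e.txt}
After op 28 (modify b.txt): modified={a.txt, b.txt, c.txt, e.txt, f.txt} staged={b.txt, c.txt, d.txt, e.txt}
After op 29 (modify d.txt): modified={a.txt, b.txt, c.txt, d.txt, e.txt, f.txt} staged={b.txt, c.txt, d.txt, e.txt}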